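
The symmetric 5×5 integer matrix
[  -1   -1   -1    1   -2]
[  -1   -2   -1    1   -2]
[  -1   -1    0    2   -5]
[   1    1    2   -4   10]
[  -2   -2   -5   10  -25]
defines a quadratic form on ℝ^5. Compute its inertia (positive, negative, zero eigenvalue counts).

step 0: pivot -1 → sign −
step 1: pivot -1 → sign −
step 2: pivot 1 → sign +
step 3: pivot -4 → sign −
step 4: pivot 1/4 → sign +
signature = (2, 3, 0)

Answer: (2, 3, 0)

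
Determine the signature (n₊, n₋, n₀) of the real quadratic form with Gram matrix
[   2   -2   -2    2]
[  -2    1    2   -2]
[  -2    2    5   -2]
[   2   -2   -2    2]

Answer: (2, 1, 1)

Derivation:
step 0: pivot 2 → sign +
step 1: pivot -1 → sign −
step 2: pivot 3 → sign +
step 3: row/col 3 already zero → sign 0
signature = (2, 1, 1)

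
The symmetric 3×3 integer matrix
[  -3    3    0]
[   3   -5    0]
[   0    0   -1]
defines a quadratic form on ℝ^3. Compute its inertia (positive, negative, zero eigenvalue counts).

Answer: (0, 3, 0)

Derivation:
step 0: pivot -3 → sign −
step 1: pivot -2 → sign −
step 2: pivot -1 → sign −
signature = (0, 3, 0)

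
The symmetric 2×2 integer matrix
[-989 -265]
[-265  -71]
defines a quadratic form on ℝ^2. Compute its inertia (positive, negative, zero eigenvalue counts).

step 0: pivot -989 → sign −
step 1: pivot 6/989 → sign +
signature = (1, 1, 0)

Answer: (1, 1, 0)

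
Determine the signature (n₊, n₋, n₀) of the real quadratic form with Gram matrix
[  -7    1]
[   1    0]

step 0: pivot -7 → sign −
step 1: pivot 1/7 → sign +
signature = (1, 1, 0)

Answer: (1, 1, 0)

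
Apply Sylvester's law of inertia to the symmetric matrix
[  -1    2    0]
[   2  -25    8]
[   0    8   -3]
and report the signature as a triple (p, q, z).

step 0: pivot -1 → sign −
step 1: pivot -21 → sign −
step 2: pivot 1/21 → sign +
signature = (1, 2, 0)

Answer: (1, 2, 0)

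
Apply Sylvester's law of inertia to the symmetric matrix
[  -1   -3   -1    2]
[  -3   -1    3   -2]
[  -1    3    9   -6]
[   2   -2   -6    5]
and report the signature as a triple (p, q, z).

Answer: (3, 1, 0)

Derivation:
step 0: pivot -1 → sign −
step 1: pivot 8 → sign +
step 2: pivot 11/2 → sign +
step 3: pivot 3/11 → sign +
signature = (3, 1, 0)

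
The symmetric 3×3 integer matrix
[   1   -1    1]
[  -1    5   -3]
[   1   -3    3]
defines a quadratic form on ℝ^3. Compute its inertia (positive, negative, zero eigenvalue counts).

step 0: pivot 1 → sign +
step 1: pivot 4 → sign +
step 2: pivot 1 → sign +
signature = (3, 0, 0)

Answer: (3, 0, 0)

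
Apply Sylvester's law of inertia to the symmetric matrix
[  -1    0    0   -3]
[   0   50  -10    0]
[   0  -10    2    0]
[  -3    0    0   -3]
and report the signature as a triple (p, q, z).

Answer: (2, 1, 1)

Derivation:
step 0: pivot -1 → sign −
step 1: pivot 50 → sign +
step 2: pivot 6 → sign +
step 3: row/col 3 already zero → sign 0
signature = (2, 1, 1)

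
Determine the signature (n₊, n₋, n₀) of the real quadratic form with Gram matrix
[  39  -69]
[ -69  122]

step 0: pivot 39 → sign +
step 1: pivot -1/13 → sign −
signature = (1, 1, 0)

Answer: (1, 1, 0)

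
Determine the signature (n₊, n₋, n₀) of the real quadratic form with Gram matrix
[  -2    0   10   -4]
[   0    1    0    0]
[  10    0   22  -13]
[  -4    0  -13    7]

step 0: pivot -2 → sign −
step 1: pivot 1 → sign +
step 2: pivot 72 → sign +
step 3: pivot -1/8 → sign −
signature = (2, 2, 0)

Answer: (2, 2, 0)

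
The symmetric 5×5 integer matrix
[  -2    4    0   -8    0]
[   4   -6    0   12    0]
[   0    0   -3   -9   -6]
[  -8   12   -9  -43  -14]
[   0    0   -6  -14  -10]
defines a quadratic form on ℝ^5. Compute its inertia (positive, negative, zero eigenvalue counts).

Answer: (2, 2, 1)

Derivation:
step 0: pivot -2 → sign −
step 1: pivot 2 → sign +
step 2: pivot -3 → sign −
step 3: pivot 8 → sign +
step 4: row/col 4 already zero → sign 0
signature = (2, 2, 1)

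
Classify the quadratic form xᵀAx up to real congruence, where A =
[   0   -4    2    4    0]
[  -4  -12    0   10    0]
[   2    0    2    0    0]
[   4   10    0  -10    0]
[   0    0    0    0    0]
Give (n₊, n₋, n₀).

step 0: pivot -12 → sign −
step 1: pivot 4/3 → sign +
step 2: pivot -1 → sign −
step 3: pivot -1 → sign −
step 4: row/col 4 already zero → sign 0
signature = (1, 3, 1)

Answer: (1, 3, 1)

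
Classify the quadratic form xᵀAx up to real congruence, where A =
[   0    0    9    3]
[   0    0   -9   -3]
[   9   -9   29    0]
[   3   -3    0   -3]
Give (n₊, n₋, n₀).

Answer: (2, 1, 1)

Derivation:
step 0: pivot 29 → sign +
step 1: pivot -81/29 → sign −
step 2: pivot 2/9 → sign +
step 3: row/col 3 already zero → sign 0
signature = (2, 1, 1)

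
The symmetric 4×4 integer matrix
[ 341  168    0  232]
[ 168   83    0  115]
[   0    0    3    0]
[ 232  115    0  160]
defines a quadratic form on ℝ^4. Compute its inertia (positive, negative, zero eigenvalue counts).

Answer: (4, 0, 0)

Derivation:
step 0: pivot 341 → sign +
step 1: pivot 79/341 → sign +
step 2: pivot 3 → sign +
step 3: pivot 3/79 → sign +
signature = (4, 0, 0)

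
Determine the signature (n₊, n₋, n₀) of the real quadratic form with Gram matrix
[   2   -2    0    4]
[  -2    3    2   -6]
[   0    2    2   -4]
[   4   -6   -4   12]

Answer: (2, 1, 1)

Derivation:
step 0: pivot 2 → sign +
step 1: pivot 1 → sign +
step 2: pivot -2 → sign −
step 3: row/col 3 already zero → sign 0
signature = (2, 1, 1)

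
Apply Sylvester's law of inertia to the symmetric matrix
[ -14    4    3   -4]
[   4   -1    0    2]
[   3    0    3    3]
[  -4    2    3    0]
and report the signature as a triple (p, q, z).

step 0: pivot -14 → sign −
step 1: pivot 1/7 → sign +
step 2: pivot -3/2 → sign −
step 3: pivot 2 → sign +
signature = (2, 2, 0)

Answer: (2, 2, 0)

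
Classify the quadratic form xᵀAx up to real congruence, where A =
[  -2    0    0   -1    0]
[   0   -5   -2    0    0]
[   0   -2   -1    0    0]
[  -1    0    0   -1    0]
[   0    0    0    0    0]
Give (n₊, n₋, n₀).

step 0: pivot -2 → sign −
step 1: pivot -5 → sign −
step 2: pivot -1/5 → sign −
step 3: pivot -1/2 → sign −
step 4: row/col 4 already zero → sign 0
signature = (0, 4, 1)

Answer: (0, 4, 1)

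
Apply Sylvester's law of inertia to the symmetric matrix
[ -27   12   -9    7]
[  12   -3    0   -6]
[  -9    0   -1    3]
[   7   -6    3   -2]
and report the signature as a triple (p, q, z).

Answer: (2, 2, 0)

Derivation:
step 0: pivot -27 → sign −
step 1: pivot 7/3 → sign +
step 2: pivot -34/7 → sign −
step 3: pivot 1/51 → sign +
signature = (2, 2, 0)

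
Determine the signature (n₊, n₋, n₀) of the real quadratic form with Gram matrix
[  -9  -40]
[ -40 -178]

Answer: (0, 2, 0)

Derivation:
step 0: pivot -9 → sign −
step 1: pivot -2/9 → sign −
signature = (0, 2, 0)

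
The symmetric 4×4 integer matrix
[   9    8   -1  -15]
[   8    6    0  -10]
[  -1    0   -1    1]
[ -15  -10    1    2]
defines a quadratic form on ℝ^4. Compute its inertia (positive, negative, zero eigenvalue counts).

Answer: (1, 3, 0)

Derivation:
step 0: pivot 9 → sign +
step 1: pivot -10/9 → sign −
step 2: pivot -2/5 → sign −
step 3: pivot -3 → sign −
signature = (1, 3, 0)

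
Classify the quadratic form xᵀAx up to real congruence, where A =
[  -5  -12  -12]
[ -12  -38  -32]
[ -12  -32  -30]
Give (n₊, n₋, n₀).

Answer: (0, 3, 0)

Derivation:
step 0: pivot -5 → sign −
step 1: pivot -46/5 → sign −
step 2: pivot -2/23 → sign −
signature = (0, 3, 0)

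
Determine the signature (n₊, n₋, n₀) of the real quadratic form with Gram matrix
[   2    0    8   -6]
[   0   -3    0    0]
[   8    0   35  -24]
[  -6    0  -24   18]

Answer: (2, 1, 1)

Derivation:
step 0: pivot 2 → sign +
step 1: pivot -3 → sign −
step 2: pivot 3 → sign +
step 3: row/col 3 already zero → sign 0
signature = (2, 1, 1)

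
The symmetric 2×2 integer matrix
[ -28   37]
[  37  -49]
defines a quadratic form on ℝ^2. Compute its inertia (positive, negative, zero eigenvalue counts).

step 0: pivot -28 → sign −
step 1: pivot -3/28 → sign −
signature = (0, 2, 0)

Answer: (0, 2, 0)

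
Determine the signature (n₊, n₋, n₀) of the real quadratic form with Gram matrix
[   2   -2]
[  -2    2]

Answer: (1, 0, 1)

Derivation:
step 0: pivot 2 → sign +
step 1: row/col 1 already zero → sign 0
signature = (1, 0, 1)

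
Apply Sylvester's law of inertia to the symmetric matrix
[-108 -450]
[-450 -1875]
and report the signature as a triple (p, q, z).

step 0: pivot -108 → sign −
step 1: row/col 1 already zero → sign 0
signature = (0, 1, 1)

Answer: (0, 1, 1)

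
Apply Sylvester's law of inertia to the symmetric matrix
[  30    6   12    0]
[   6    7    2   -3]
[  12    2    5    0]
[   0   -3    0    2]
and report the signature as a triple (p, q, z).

step 0: pivot 30 → sign +
step 1: pivot 29/5 → sign +
step 2: pivot 5/29 → sign +
step 3: pivot 1/5 → sign +
signature = (4, 0, 0)

Answer: (4, 0, 0)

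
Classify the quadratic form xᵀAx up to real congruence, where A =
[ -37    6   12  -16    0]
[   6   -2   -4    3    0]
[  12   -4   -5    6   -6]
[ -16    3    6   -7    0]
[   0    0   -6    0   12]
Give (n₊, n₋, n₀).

step 0: pivot -37 → sign −
step 1: pivot -38/37 → sign −
step 2: pivot 3 → sign +
step 3: pivot 3/38 → sign +
step 4: row/col 4 already zero → sign 0
signature = (2, 2, 1)

Answer: (2, 2, 1)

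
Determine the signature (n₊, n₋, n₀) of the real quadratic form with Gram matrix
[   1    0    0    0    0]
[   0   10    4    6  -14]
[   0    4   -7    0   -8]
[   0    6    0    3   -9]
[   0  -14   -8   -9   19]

Answer: (3, 1, 1)

Derivation:
step 0: pivot 1 → sign +
step 1: pivot 10 → sign +
step 2: pivot -43/5 → sign −
step 3: pivot 3/43 → sign +
step 4: row/col 4 already zero → sign 0
signature = (3, 1, 1)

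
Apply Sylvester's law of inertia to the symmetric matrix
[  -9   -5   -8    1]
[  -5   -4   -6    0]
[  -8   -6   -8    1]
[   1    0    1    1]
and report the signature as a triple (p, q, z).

Answer: (2, 2, 0)

Derivation:
step 0: pivot -9 → sign −
step 1: pivot -11/9 → sign −
step 2: pivot 12/11 → sign +
step 3: pivot 3/4 → sign +
signature = (2, 2, 0)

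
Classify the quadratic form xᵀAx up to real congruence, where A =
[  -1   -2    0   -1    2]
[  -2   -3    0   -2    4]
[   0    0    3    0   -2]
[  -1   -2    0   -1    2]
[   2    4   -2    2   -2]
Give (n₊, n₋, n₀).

step 0: pivot -1 → sign −
step 1: pivot 1 → sign +
step 2: pivot 3 → sign +
step 3: pivot 2/3 → sign +
step 4: row/col 4 already zero → sign 0
signature = (3, 1, 1)

Answer: (3, 1, 1)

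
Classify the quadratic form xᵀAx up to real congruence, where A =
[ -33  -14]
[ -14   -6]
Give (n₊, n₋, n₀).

step 0: pivot -33 → sign −
step 1: pivot -2/33 → sign −
signature = (0, 2, 0)

Answer: (0, 2, 0)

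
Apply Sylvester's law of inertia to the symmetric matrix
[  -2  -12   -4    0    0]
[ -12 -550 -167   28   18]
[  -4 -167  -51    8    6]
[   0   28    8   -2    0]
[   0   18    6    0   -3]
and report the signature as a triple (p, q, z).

step 0: pivot -2 → sign −
step 1: pivot -478 → sign −
step 2: pivot -105/478 → sign −
step 3: pivot 2/7 → sign +
step 4: pivot -3/5 → sign −
signature = (1, 4, 0)

Answer: (1, 4, 0)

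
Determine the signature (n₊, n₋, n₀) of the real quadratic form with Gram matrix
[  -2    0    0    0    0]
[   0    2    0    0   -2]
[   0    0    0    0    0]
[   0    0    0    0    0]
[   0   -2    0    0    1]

step 0: pivot -2 → sign −
step 1: pivot 2 → sign +
step 2: pivot -1 → sign −
step 3: row/col 3 already zero → sign 0
step 4: row/col 4 already zero → sign 0
signature = (1, 2, 2)

Answer: (1, 2, 2)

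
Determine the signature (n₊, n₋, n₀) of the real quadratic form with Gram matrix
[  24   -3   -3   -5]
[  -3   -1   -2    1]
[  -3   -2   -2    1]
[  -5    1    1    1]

Answer: (3, 1, 0)

Derivation:
step 0: pivot 24 → sign +
step 1: pivot -11/8 → sign −
step 2: pivot 19/11 → sign +
step 3: pivot 1/57 → sign +
signature = (3, 1, 0)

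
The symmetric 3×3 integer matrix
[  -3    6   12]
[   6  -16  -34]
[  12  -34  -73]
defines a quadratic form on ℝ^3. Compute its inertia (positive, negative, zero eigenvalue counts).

step 0: pivot -3 → sign −
step 1: pivot -4 → sign −
step 2: row/col 2 already zero → sign 0
signature = (0, 2, 1)

Answer: (0, 2, 1)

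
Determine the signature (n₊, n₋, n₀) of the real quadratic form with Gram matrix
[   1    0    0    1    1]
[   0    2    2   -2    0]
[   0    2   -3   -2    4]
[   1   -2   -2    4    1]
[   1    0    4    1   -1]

Answer: (4, 1, 0)

Derivation:
step 0: pivot 1 → sign +
step 1: pivot 2 → sign +
step 2: pivot -5 → sign −
step 3: pivot 1 → sign +
step 4: pivot 6/5 → sign +
signature = (4, 1, 0)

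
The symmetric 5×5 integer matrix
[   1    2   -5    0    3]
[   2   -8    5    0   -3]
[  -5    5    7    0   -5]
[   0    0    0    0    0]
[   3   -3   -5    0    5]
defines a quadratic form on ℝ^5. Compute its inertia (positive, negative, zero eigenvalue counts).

step 0: pivot 1 → sign +
step 1: pivot -12 → sign −
step 2: pivot 3/4 → sign +
step 3: pivot 2/3 → sign +
step 4: row/col 4 already zero → sign 0
signature = (3, 1, 1)

Answer: (3, 1, 1)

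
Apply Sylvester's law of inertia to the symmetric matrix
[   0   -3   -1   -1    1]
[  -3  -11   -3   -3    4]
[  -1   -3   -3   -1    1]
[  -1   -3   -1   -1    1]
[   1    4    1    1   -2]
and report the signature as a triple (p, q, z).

step 0: pivot -11 → sign −
step 1: pivot 9/11 → sign +
step 2: pivot -20/9 → sign −
step 3: pivot -1/5 → sign −
step 4: pivot -1/2 → sign −
signature = (1, 4, 0)

Answer: (1, 4, 0)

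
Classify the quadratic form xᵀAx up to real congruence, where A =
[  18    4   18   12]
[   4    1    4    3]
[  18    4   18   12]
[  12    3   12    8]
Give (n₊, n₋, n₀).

step 0: pivot 18 → sign +
step 1: pivot 1/9 → sign +
step 2: pivot -1 → sign −
step 3: row/col 3 already zero → sign 0
signature = (2, 1, 1)

Answer: (2, 1, 1)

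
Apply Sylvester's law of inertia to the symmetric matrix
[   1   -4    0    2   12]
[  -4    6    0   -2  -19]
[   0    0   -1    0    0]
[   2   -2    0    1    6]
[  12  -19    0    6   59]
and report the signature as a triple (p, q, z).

step 0: pivot 1 → sign +
step 1: pivot -10 → sign −
step 2: pivot -1 → sign −
step 3: pivot 3/5 → sign +
step 4: pivot -3/2 → sign −
signature = (2, 3, 0)

Answer: (2, 3, 0)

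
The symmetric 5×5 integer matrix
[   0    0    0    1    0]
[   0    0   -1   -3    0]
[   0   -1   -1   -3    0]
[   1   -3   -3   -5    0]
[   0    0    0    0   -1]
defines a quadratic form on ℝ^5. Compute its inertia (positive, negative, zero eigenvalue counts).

step 0: pivot -1 → sign −
step 1: pivot 1 → sign +
step 2: pivot 4 → sign +
step 3: pivot -1/4 → sign −
step 4: pivot -1 → sign −
signature = (2, 3, 0)

Answer: (2, 3, 0)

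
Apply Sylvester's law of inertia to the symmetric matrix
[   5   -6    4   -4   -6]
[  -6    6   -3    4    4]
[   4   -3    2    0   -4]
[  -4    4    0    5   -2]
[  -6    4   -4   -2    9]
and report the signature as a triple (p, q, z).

step 0: pivot 5 → sign +
step 1: pivot -6/5 → sign −
step 2: pivot 3/2 → sign +
step 3: pivot -1/3 → sign −
step 4: pivot 1 → sign +
signature = (3, 2, 0)

Answer: (3, 2, 0)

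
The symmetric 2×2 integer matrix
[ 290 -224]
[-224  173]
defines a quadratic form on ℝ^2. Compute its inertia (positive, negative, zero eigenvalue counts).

Answer: (1, 1, 0)

Derivation:
step 0: pivot 290 → sign +
step 1: pivot -3/145 → sign −
signature = (1, 1, 0)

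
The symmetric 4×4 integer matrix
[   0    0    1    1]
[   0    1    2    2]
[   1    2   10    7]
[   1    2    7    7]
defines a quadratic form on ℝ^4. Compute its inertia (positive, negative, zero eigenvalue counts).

Answer: (3, 1, 0)

Derivation:
step 0: pivot 1 → sign +
step 1: pivot 6 → sign +
step 2: pivot -1/6 → sign −
step 3: pivot 3 → sign +
signature = (3, 1, 0)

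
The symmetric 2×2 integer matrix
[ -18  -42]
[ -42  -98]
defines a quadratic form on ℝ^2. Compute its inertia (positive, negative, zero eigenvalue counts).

Answer: (0, 1, 1)

Derivation:
step 0: pivot -18 → sign −
step 1: row/col 1 already zero → sign 0
signature = (0, 1, 1)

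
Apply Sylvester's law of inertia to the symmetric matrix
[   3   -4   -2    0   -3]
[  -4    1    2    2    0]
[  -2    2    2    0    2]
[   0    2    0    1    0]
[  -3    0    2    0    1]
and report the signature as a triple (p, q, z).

step 0: pivot 3 → sign +
step 1: pivot -13/3 → sign −
step 2: pivot 10/13 → sign +
step 3: pivot 9/5 → sign +
step 4: pivot -2/9 → sign −
signature = (3, 2, 0)

Answer: (3, 2, 0)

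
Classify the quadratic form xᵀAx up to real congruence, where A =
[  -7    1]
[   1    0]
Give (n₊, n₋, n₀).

Answer: (1, 1, 0)

Derivation:
step 0: pivot -7 → sign −
step 1: pivot 1/7 → sign +
signature = (1, 1, 0)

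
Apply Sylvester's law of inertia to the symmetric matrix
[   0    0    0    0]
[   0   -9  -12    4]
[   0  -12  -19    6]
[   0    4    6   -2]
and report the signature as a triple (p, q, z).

step 0: pivot -9 → sign −
step 1: pivot -3 → sign −
step 2: pivot -2/27 → sign −
step 3: row/col 3 already zero → sign 0
signature = (0, 3, 1)

Answer: (0, 3, 1)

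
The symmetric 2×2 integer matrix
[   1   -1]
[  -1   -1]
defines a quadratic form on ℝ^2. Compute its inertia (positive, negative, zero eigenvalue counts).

step 0: pivot 1 → sign +
step 1: pivot -2 → sign −
signature = (1, 1, 0)

Answer: (1, 1, 0)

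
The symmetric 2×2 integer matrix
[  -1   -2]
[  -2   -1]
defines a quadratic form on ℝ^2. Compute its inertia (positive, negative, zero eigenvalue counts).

Answer: (1, 1, 0)

Derivation:
step 0: pivot -1 → sign −
step 1: pivot 3 → sign +
signature = (1, 1, 0)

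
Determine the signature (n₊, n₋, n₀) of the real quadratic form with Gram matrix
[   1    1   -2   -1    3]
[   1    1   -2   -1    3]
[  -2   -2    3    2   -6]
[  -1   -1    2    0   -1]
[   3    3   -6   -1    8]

Answer: (2, 2, 1)

Derivation:
step 0: pivot 1 → sign +
step 1: pivot -1 → sign −
step 2: pivot -1 → sign −
step 3: pivot 3 → sign +
step 4: row/col 4 already zero → sign 0
signature = (2, 2, 1)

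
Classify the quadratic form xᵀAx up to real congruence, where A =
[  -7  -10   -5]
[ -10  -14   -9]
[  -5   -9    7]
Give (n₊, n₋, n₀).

Answer: (1, 2, 0)

Derivation:
step 0: pivot -7 → sign −
step 1: pivot 2/7 → sign +
step 2: pivot -3/2 → sign −
signature = (1, 2, 0)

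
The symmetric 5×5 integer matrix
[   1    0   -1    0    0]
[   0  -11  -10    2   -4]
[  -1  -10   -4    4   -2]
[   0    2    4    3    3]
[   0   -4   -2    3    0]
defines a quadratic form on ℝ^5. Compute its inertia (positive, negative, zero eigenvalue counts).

Answer: (3, 2, 0)

Derivation:
step 0: pivot 1 → sign +
step 1: pivot -11 → sign −
step 2: pivot 45/11 → sign +
step 3: pivot 11/5 → sign +
step 4: pivot -1/11 → sign −
signature = (3, 2, 0)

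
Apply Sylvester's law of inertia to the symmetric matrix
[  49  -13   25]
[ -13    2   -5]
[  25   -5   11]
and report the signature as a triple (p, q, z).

Answer: (2, 1, 0)

Derivation:
step 0: pivot 49 → sign +
step 1: pivot -71/49 → sign −
step 2: pivot 6/71 → sign +
signature = (2, 1, 0)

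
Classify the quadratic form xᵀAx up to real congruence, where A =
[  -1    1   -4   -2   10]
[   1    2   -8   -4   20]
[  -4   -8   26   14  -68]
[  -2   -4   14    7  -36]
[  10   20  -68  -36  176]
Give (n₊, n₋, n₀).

step 0: pivot -1 → sign −
step 1: pivot 3 → sign +
step 2: pivot -6 → sign −
step 3: pivot -1/3 → sign −
step 4: row/col 4 already zero → sign 0
signature = (1, 3, 1)

Answer: (1, 3, 1)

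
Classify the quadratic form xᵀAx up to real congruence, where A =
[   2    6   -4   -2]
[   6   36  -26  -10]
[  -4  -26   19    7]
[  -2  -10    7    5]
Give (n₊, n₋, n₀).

Answer: (4, 0, 0)

Derivation:
step 0: pivot 2 → sign +
step 1: pivot 18 → sign +
step 2: pivot 1/9 → sign +
step 3: pivot 2 → sign +
signature = (4, 0, 0)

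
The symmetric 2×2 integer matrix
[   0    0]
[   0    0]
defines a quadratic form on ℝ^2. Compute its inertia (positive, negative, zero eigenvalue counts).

step 0: row/col 0 already zero → sign 0
step 1: row/col 1 already zero → sign 0
signature = (0, 0, 2)

Answer: (0, 0, 2)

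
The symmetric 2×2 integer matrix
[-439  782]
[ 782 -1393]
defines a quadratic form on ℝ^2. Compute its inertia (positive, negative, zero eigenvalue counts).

Answer: (0, 2, 0)

Derivation:
step 0: pivot -439 → sign −
step 1: pivot -3/439 → sign −
signature = (0, 2, 0)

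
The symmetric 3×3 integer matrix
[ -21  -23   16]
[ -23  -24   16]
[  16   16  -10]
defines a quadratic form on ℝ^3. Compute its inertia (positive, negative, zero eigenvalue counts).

step 0: pivot -21 → sign −
step 1: pivot 25/21 → sign +
step 2: pivot 6/25 → sign +
signature = (2, 1, 0)

Answer: (2, 1, 0)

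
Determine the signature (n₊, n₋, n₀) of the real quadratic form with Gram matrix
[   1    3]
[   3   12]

Answer: (2, 0, 0)

Derivation:
step 0: pivot 1 → sign +
step 1: pivot 3 → sign +
signature = (2, 0, 0)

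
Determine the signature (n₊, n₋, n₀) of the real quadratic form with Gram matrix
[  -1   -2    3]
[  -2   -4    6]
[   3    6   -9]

step 0: pivot -1 → sign −
step 1: row/col 1 already zero → sign 0
step 2: row/col 2 already zero → sign 0
signature = (0, 1, 2)

Answer: (0, 1, 2)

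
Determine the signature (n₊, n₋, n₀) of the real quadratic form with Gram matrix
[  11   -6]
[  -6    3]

step 0: pivot 11 → sign +
step 1: pivot -3/11 → sign −
signature = (1, 1, 0)

Answer: (1, 1, 0)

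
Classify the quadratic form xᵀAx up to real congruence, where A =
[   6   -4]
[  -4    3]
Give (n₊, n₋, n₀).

Answer: (2, 0, 0)

Derivation:
step 0: pivot 6 → sign +
step 1: pivot 1/3 → sign +
signature = (2, 0, 0)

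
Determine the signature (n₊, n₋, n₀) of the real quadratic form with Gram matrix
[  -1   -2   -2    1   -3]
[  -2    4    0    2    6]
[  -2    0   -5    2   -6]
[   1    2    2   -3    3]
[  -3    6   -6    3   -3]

step 0: pivot -1 → sign −
step 1: pivot 8 → sign +
step 2: pivot -3 → sign −
step 3: pivot -2 → sign −
step 4: row/col 4 already zero → sign 0
signature = (1, 3, 1)

Answer: (1, 3, 1)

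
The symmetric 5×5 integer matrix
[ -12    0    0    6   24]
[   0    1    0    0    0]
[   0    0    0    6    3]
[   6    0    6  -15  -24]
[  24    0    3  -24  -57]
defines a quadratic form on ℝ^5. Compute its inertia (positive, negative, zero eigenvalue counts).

Answer: (2, 2, 1)

Derivation:
step 0: pivot -12 → sign −
step 1: pivot 1 → sign +
step 2: pivot -12 → sign −
step 3: pivot 3 → sign +
step 4: row/col 4 already zero → sign 0
signature = (2, 2, 1)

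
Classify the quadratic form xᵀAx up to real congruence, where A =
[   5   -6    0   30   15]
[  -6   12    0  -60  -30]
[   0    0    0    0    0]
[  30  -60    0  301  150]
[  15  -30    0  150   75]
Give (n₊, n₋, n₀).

step 0: pivot 5 → sign +
step 1: pivot 24/5 → sign +
step 2: pivot 1 → sign +
step 3: row/col 3 already zero → sign 0
step 4: row/col 4 already zero → sign 0
signature = (3, 0, 2)

Answer: (3, 0, 2)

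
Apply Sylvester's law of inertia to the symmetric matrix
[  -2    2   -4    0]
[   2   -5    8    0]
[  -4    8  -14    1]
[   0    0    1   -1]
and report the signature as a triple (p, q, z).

step 0: pivot -2 → sign −
step 1: pivot -3 → sign −
step 2: pivot -2/3 → sign −
step 3: pivot 1/2 → sign +
signature = (1, 3, 0)

Answer: (1, 3, 0)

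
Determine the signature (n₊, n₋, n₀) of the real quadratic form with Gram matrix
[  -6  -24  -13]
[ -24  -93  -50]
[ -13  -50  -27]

Answer: (1, 2, 0)

Derivation:
step 0: pivot -6 → sign −
step 1: pivot 3 → sign +
step 2: pivot -1/6 → sign −
signature = (1, 2, 0)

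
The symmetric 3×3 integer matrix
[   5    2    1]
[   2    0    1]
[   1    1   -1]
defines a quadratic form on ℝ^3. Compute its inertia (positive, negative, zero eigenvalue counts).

Answer: (1, 2, 0)

Derivation:
step 0: pivot 5 → sign +
step 1: pivot -4/5 → sign −
step 2: pivot -3/4 → sign −
signature = (1, 2, 0)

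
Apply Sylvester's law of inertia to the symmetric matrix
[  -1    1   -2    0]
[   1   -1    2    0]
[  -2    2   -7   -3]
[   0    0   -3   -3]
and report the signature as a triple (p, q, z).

step 0: pivot -1 → sign −
step 1: pivot -3 → sign −
step 2: row/col 2 already zero → sign 0
step 3: row/col 3 already zero → sign 0
signature = (0, 2, 2)

Answer: (0, 2, 2)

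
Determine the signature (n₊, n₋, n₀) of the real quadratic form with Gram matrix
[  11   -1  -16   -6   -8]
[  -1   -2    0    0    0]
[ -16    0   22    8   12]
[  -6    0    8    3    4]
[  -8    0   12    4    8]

Answer: (2, 2, 1)

Derivation:
step 0: pivot 11 → sign +
step 1: pivot -23/11 → sign −
step 2: pivot -6/23 → sign −
step 3: pivot 1/3 → sign +
step 4: row/col 4 already zero → sign 0
signature = (2, 2, 1)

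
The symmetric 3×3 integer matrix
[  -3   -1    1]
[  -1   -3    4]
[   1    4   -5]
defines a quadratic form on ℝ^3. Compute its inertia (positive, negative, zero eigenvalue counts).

step 0: pivot -3 → sign −
step 1: pivot -8/3 → sign −
step 2: pivot 3/8 → sign +
signature = (1, 2, 0)

Answer: (1, 2, 0)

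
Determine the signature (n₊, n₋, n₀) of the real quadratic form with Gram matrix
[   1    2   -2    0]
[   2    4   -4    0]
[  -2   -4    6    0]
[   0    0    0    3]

Answer: (3, 0, 1)

Derivation:
step 0: pivot 1 → sign +
step 1: pivot 2 → sign +
step 2: pivot 3 → sign +
step 3: row/col 3 already zero → sign 0
signature = (3, 0, 1)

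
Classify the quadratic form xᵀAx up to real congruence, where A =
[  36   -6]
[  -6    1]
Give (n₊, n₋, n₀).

step 0: pivot 36 → sign +
step 1: row/col 1 already zero → sign 0
signature = (1, 0, 1)

Answer: (1, 0, 1)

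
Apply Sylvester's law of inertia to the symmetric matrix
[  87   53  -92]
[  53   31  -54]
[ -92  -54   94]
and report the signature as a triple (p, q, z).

Answer: (1, 2, 0)

Derivation:
step 0: pivot 87 → sign +
step 1: pivot -112/87 → sign −
step 2: pivot -1/28 → sign −
signature = (1, 2, 0)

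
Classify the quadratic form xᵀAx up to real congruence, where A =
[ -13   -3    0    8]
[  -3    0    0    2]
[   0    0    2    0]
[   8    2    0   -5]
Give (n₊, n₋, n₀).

step 0: pivot -13 → sign −
step 1: pivot 9/13 → sign +
step 2: pivot 2 → sign +
step 3: pivot -1/9 → sign −
signature = (2, 2, 0)

Answer: (2, 2, 0)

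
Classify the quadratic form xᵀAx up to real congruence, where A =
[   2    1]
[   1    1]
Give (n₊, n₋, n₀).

step 0: pivot 2 → sign +
step 1: pivot 1/2 → sign +
signature = (2, 0, 0)

Answer: (2, 0, 0)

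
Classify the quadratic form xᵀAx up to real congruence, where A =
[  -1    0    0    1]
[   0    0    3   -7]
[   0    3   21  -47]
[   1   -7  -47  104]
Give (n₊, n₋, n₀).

Answer: (1, 2, 1)

Derivation:
step 0: pivot -1 → sign −
step 1: pivot 21 → sign +
step 2: pivot -3/7 → sign −
step 3: row/col 3 already zero → sign 0
signature = (1, 2, 1)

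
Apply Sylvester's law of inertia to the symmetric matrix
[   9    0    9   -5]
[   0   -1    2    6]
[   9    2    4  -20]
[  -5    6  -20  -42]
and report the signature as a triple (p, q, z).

Answer: (2, 2, 0)

Derivation:
step 0: pivot 9 → sign +
step 1: pivot -1 → sign −
step 2: pivot -1 → sign −
step 3: pivot 2/9 → sign +
signature = (2, 2, 0)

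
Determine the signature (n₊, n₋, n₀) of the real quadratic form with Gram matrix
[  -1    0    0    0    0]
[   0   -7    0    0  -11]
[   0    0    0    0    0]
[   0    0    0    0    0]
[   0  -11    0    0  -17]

Answer: (1, 2, 2)

Derivation:
step 0: pivot -1 → sign −
step 1: pivot -7 → sign −
step 2: pivot 2/7 → sign +
step 3: row/col 3 already zero → sign 0
step 4: row/col 4 already zero → sign 0
signature = (1, 2, 2)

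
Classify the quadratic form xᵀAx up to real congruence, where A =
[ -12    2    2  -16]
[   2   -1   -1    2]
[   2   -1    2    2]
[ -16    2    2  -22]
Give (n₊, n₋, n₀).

Answer: (1, 2, 1)

Derivation:
step 0: pivot -12 → sign −
step 1: pivot -2/3 → sign −
step 2: pivot 3 → sign +
step 3: row/col 3 already zero → sign 0
signature = (1, 2, 1)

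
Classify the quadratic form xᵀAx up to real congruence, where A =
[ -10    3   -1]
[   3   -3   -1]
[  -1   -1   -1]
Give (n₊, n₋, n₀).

step 0: pivot -10 → sign −
step 1: pivot -21/10 → sign −
step 2: pivot -2/21 → sign −
signature = (0, 3, 0)

Answer: (0, 3, 0)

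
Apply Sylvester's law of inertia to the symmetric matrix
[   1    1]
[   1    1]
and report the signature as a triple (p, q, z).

step 0: pivot 1 → sign +
step 1: row/col 1 already zero → sign 0
signature = (1, 0, 1)

Answer: (1, 0, 1)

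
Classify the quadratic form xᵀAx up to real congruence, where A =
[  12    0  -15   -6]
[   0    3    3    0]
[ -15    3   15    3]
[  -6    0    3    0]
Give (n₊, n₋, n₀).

step 0: pivot 12 → sign +
step 1: pivot 3 → sign +
step 2: pivot -27/4 → sign −
step 3: row/col 3 already zero → sign 0
signature = (2, 1, 1)

Answer: (2, 1, 1)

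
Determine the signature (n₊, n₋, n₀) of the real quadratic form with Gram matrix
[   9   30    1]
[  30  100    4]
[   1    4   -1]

Answer: (2, 1, 0)

Derivation:
step 0: pivot 9 → sign +
step 1: pivot -10/9 → sign −
step 2: pivot 2/5 → sign +
signature = (2, 1, 0)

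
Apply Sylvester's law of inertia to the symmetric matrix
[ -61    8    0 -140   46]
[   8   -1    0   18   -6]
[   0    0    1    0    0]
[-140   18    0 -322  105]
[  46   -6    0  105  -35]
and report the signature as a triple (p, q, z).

Answer: (2, 3, 0)

Derivation:
step 0: pivot -61 → sign −
step 1: pivot 3/61 → sign +
step 2: pivot 1 → sign +
step 3: pivot -10/3 → sign −
step 4: pivot -3/10 → sign −
signature = (2, 3, 0)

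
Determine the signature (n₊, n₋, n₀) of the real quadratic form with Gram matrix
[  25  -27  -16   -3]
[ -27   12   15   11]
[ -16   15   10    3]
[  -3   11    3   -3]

step 0: pivot 25 → sign +
step 1: pivot -429/25 → sign −
step 2: pivot 9/143 → sign +
step 3: pivot 1/9 → sign +
signature = (3, 1, 0)

Answer: (3, 1, 0)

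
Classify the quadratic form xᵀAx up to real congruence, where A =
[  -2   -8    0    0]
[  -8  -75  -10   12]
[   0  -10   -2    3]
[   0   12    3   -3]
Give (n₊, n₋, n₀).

step 0: pivot -2 → sign −
step 1: pivot -43 → sign −
step 2: pivot 14/43 → sign +
step 3: pivot 3/14 → sign +
signature = (2, 2, 0)

Answer: (2, 2, 0)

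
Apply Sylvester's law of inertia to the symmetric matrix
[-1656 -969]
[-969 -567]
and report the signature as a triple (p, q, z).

step 0: pivot -1656 → sign −
step 1: pivot 1/184 → sign +
signature = (1, 1, 0)

Answer: (1, 1, 0)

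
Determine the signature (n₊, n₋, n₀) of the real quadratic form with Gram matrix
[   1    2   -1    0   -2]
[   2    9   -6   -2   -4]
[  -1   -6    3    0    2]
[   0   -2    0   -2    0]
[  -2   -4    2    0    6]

step 0: pivot 1 → sign +
step 1: pivot 5 → sign +
step 2: pivot -6/5 → sign −
step 3: pivot -2/3 → sign −
step 4: pivot 2 → sign +
signature = (3, 2, 0)

Answer: (3, 2, 0)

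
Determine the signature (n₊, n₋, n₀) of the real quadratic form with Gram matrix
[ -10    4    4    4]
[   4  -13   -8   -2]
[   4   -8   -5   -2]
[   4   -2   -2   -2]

step 0: pivot -10 → sign −
step 1: pivot -57/5 → sign −
step 2: pivot 11/57 → sign +
step 3: pivot -6/11 → sign −
signature = (1, 3, 0)

Answer: (1, 3, 0)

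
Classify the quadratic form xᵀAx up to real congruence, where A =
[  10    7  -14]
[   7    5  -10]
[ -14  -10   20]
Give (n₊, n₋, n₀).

Answer: (2, 0, 1)

Derivation:
step 0: pivot 10 → sign +
step 1: pivot 1/10 → sign +
step 2: row/col 2 already zero → sign 0
signature = (2, 0, 1)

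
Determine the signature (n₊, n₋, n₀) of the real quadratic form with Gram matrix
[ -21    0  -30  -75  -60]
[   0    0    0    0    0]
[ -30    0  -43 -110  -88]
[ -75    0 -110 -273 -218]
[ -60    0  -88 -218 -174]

Answer: (2, 2, 1)

Derivation:
step 0: pivot -21 → sign −
step 1: pivot -1/7 → sign −
step 2: pivot 52 → sign +
step 3: pivot 1/13 → sign +
step 4: row/col 4 already zero → sign 0
signature = (2, 2, 1)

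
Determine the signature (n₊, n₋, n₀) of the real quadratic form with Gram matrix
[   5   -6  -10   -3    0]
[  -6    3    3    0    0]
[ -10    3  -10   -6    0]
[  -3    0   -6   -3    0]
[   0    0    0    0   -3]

step 0: pivot 5 → sign +
step 1: pivot -21/5 → sign −
step 2: pivot -75/7 → sign −
step 3: pivot -3 → sign −
step 4: row/col 4 already zero → sign 0
signature = (1, 3, 1)

Answer: (1, 3, 1)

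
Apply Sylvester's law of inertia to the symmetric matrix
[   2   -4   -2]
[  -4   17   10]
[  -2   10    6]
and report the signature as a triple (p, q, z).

Answer: (2, 0, 1)

Derivation:
step 0: pivot 2 → sign +
step 1: pivot 9 → sign +
step 2: row/col 2 already zero → sign 0
signature = (2, 0, 1)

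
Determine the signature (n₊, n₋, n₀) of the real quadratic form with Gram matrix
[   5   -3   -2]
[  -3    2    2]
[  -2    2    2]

Answer: (2, 1, 0)

Derivation:
step 0: pivot 5 → sign +
step 1: pivot 1/5 → sign +
step 2: pivot -2 → sign −
signature = (2, 1, 0)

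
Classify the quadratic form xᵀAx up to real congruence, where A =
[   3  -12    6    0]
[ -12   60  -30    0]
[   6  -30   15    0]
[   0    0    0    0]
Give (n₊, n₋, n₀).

step 0: pivot 3 → sign +
step 1: pivot 12 → sign +
step 2: row/col 2 already zero → sign 0
step 3: row/col 3 already zero → sign 0
signature = (2, 0, 2)

Answer: (2, 0, 2)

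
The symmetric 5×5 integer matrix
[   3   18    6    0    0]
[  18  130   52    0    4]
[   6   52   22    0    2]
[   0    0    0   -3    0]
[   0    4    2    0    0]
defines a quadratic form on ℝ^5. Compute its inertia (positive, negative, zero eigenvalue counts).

Answer: (2, 3, 0)

Derivation:
step 0: pivot 3 → sign +
step 1: pivot 22 → sign +
step 2: pivot -18/11 → sign −
step 3: pivot -3 → sign −
step 4: pivot -2/9 → sign −
signature = (2, 3, 0)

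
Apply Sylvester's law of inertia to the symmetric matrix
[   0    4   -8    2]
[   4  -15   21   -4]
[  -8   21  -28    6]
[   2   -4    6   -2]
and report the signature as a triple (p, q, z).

step 0: pivot -15 → sign −
step 1: pivot 16/15 → sign +
step 2: pivot -4 → sign −
step 3: pivot -3/16 → sign −
signature = (1, 3, 0)

Answer: (1, 3, 0)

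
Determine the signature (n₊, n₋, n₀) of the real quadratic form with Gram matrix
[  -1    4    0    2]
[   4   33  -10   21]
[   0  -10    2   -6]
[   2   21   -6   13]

Answer: (1, 2, 1)

Derivation:
step 0: pivot -1 → sign −
step 1: pivot 49 → sign +
step 2: pivot -2/49 → sign −
step 3: row/col 3 already zero → sign 0
signature = (1, 2, 1)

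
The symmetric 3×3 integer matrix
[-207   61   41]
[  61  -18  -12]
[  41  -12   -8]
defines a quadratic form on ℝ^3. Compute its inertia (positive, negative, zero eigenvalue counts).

step 0: pivot -207 → sign −
step 1: pivot -5/207 → sign −
step 2: pivot 2/5 → sign +
signature = (1, 2, 0)

Answer: (1, 2, 0)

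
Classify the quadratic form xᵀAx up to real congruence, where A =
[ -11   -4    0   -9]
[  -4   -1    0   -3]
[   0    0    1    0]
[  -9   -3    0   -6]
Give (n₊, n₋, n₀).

Answer: (3, 1, 0)

Derivation:
step 0: pivot -11 → sign −
step 1: pivot 5/11 → sign +
step 2: pivot 1 → sign +
step 3: pivot 6/5 → sign +
signature = (3, 1, 0)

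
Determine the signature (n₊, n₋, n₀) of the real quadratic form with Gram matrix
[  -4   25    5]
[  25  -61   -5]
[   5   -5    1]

Answer: (2, 1, 0)

Derivation:
step 0: pivot -4 → sign −
step 1: pivot 381/4 → sign +
step 2: pivot 2/127 → sign +
signature = (2, 1, 0)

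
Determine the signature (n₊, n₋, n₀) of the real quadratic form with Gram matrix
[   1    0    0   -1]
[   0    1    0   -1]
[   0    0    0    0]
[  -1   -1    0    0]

step 0: pivot 1 → sign +
step 1: pivot 1 → sign +
step 2: pivot -2 → sign −
step 3: row/col 3 already zero → sign 0
signature = (2, 1, 1)

Answer: (2, 1, 1)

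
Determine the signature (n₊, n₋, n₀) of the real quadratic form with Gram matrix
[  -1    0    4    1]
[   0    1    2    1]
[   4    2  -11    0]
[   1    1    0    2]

Answer: (2, 2, 0)

Derivation:
step 0: pivot -1 → sign −
step 1: pivot 1 → sign +
step 2: pivot 1 → sign +
step 3: pivot -2 → sign −
signature = (2, 2, 0)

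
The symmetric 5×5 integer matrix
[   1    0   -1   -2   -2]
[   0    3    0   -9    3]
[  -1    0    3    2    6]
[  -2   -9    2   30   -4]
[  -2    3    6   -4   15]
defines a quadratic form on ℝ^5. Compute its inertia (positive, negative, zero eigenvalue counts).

Answer: (4, 1, 0)

Derivation:
step 0: pivot 1 → sign +
step 1: pivot 3 → sign +
step 2: pivot 2 → sign +
step 3: pivot -1 → sign −
step 4: pivot 1 → sign +
signature = (4, 1, 0)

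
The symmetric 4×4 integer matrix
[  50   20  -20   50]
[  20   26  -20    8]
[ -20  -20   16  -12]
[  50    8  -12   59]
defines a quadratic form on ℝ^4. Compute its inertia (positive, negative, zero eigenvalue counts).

Answer: (3, 0, 1)

Derivation:
step 0: pivot 50 → sign +
step 1: pivot 18 → sign +
step 2: pivot 1 → sign +
step 3: row/col 3 already zero → sign 0
signature = (3, 0, 1)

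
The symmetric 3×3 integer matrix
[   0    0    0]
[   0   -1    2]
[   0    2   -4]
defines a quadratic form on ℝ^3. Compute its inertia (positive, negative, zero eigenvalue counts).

Answer: (0, 1, 2)

Derivation:
step 0: pivot -1 → sign −
step 1: row/col 1 already zero → sign 0
step 2: row/col 2 already zero → sign 0
signature = (0, 1, 2)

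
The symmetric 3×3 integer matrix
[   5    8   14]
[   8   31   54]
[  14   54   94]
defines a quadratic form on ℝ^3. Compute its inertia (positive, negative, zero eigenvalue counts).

step 0: pivot 5 → sign +
step 1: pivot 91/5 → sign +
step 2: pivot -6/91 → sign −
signature = (2, 1, 0)

Answer: (2, 1, 0)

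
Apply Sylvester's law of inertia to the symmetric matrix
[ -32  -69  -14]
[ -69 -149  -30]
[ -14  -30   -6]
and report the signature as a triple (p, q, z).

Answer: (1, 2, 0)

Derivation:
step 0: pivot -32 → sign −
step 1: pivot -7/32 → sign −
step 2: pivot 2/7 → sign +
signature = (1, 2, 0)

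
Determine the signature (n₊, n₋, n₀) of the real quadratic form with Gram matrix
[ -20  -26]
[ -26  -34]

Answer: (0, 2, 0)

Derivation:
step 0: pivot -20 → sign −
step 1: pivot -1/5 → sign −
signature = (0, 2, 0)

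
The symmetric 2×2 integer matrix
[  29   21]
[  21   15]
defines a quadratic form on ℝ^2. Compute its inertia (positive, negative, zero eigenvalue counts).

step 0: pivot 29 → sign +
step 1: pivot -6/29 → sign −
signature = (1, 1, 0)

Answer: (1, 1, 0)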